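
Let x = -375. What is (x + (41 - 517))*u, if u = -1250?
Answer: 1063750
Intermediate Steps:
(x + (41 - 517))*u = (-375 + (41 - 517))*(-1250) = (-375 - 476)*(-1250) = -851*(-1250) = 1063750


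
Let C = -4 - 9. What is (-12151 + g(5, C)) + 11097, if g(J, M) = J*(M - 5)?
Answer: -1144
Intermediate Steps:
C = -13
g(J, M) = J*(-5 + M)
(-12151 + g(5, C)) + 11097 = (-12151 + 5*(-5 - 13)) + 11097 = (-12151 + 5*(-18)) + 11097 = (-12151 - 90) + 11097 = -12241 + 11097 = -1144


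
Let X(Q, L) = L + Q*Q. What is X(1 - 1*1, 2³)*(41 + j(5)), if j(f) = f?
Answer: 368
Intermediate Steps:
X(Q, L) = L + Q²
X(1 - 1*1, 2³)*(41 + j(5)) = (2³ + (1 - 1*1)²)*(41 + 5) = (8 + (1 - 1)²)*46 = (8 + 0²)*46 = (8 + 0)*46 = 8*46 = 368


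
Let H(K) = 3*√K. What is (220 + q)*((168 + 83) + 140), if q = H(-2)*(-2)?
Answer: 86020 - 2346*I*√2 ≈ 86020.0 - 3317.7*I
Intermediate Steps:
q = -6*I*√2 (q = (3*√(-2))*(-2) = (3*(I*√2))*(-2) = (3*I*√2)*(-2) = -6*I*√2 ≈ -8.4853*I)
(220 + q)*((168 + 83) + 140) = (220 - 6*I*√2)*((168 + 83) + 140) = (220 - 6*I*√2)*(251 + 140) = (220 - 6*I*√2)*391 = 86020 - 2346*I*√2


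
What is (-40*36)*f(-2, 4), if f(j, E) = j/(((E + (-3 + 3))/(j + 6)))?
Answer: 2880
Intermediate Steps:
f(j, E) = j*(6 + j)/E (f(j, E) = j/(((E + 0)/(6 + j))) = j/((E/(6 + j))) = j*((6 + j)/E) = j*(6 + j)/E)
(-40*36)*f(-2, 4) = (-40*36)*(-2*(6 - 2)/4) = -(-2880)*4/4 = -1440*(-2) = 2880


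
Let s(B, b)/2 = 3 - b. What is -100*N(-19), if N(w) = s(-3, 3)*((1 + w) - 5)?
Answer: 0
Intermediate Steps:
s(B, b) = 6 - 2*b (s(B, b) = 2*(3 - b) = 6 - 2*b)
N(w) = 0 (N(w) = (6 - 2*3)*((1 + w) - 5) = (6 - 6)*(-4 + w) = 0*(-4 + w) = 0)
-100*N(-19) = -100*0 = 0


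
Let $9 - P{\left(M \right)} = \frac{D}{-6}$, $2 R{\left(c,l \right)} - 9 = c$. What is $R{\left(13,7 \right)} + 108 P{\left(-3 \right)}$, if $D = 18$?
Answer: $1307$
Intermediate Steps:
$R{\left(c,l \right)} = \frac{9}{2} + \frac{c}{2}$
$P{\left(M \right)} = 12$ ($P{\left(M \right)} = 9 - \frac{18}{-6} = 9 - 18 \left(- \frac{1}{6}\right) = 9 - -3 = 9 + 3 = 12$)
$R{\left(13,7 \right)} + 108 P{\left(-3 \right)} = \left(\frac{9}{2} + \frac{1}{2} \cdot 13\right) + 108 \cdot 12 = \left(\frac{9}{2} + \frac{13}{2}\right) + 1296 = 11 + 1296 = 1307$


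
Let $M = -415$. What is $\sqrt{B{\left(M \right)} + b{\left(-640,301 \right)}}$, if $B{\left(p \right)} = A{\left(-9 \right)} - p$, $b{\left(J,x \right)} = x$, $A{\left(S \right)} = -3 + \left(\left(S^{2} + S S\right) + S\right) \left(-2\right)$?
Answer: $\sqrt{407} \approx 20.174$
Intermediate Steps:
$A{\left(S \right)} = -3 - 4 S^{2} - 2 S$ ($A{\left(S \right)} = -3 + \left(\left(S^{2} + S^{2}\right) + S\right) \left(-2\right) = -3 + \left(2 S^{2} + S\right) \left(-2\right) = -3 + \left(S + 2 S^{2}\right) \left(-2\right) = -3 - \left(2 S + 4 S^{2}\right) = -3 - 4 S^{2} - 2 S$)
$B{\left(p \right)} = -309 - p$ ($B{\left(p \right)} = \left(-3 - 4 \left(-9\right)^{2} - -18\right) - p = \left(-3 - 324 + 18\right) - p = -309 - p$)
$\sqrt{B{\left(M \right)} + b{\left(-640,301 \right)}} = \sqrt{\left(-309 - -415\right) + 301} = \sqrt{\left(-309 + 415\right) + 301} = \sqrt{106 + 301} = \sqrt{407}$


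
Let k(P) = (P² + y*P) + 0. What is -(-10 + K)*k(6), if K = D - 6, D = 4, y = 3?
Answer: 648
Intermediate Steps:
k(P) = P² + 3*P (k(P) = (P² + 3*P) + 0 = P² + 3*P)
K = -2 (K = 4 - 6 = -2)
-(-10 + K)*k(6) = -(-10 - 2)*6*(3 + 6) = -(-12)*6*9 = -(-12)*54 = -1*(-648) = 648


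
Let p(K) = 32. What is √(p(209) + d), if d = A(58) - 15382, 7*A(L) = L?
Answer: 8*I*√11746/7 ≈ 123.86*I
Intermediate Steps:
A(L) = L/7
d = -107616/7 (d = (⅐)*58 - 15382 = 58/7 - 15382 = -107616/7 ≈ -15374.)
√(p(209) + d) = √(32 - 107616/7) = √(-107392/7) = 8*I*√11746/7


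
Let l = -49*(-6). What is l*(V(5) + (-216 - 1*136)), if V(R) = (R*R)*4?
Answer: -74088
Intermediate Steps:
V(R) = 4*R² (V(R) = R²*4 = 4*R²)
l = 294 (l = -7*(-42) = 294)
l*(V(5) + (-216 - 1*136)) = 294*(4*5² + (-216 - 1*136)) = 294*(4*25 + (-216 - 136)) = 294*(100 - 352) = 294*(-252) = -74088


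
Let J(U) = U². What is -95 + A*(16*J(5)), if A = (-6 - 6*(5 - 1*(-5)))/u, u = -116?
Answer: 3845/29 ≈ 132.59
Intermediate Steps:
A = 33/58 (A = (-6 - 6*(5 - 1*(-5)))/(-116) = (-6 - 6*(5 + 5))*(-1/116) = (-6 - 6*10)*(-1/116) = (-6 - 60)*(-1/116) = -66*(-1/116) = 33/58 ≈ 0.56897)
-95 + A*(16*J(5)) = -95 + 33*(16*5²)/58 = -95 + 33*(16*25)/58 = -95 + (33/58)*400 = -95 + 6600/29 = 3845/29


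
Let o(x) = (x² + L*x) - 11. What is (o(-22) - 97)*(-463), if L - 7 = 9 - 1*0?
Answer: -11112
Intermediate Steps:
L = 16 (L = 7 + (9 - 1*0) = 7 + (9 + 0) = 7 + 9 = 16)
o(x) = -11 + x² + 16*x (o(x) = (x² + 16*x) - 11 = -11 + x² + 16*x)
(o(-22) - 97)*(-463) = ((-11 + (-22)² + 16*(-22)) - 97)*(-463) = ((-11 + 484 - 352) - 97)*(-463) = (121 - 97)*(-463) = 24*(-463) = -11112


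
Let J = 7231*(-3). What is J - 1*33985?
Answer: -55678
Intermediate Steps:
J = -21693
J - 1*33985 = -21693 - 1*33985 = -21693 - 33985 = -55678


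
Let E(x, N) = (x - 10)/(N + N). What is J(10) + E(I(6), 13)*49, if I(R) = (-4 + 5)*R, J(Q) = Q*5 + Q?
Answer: 682/13 ≈ 52.462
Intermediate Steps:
J(Q) = 6*Q (J(Q) = 5*Q + Q = 6*Q)
I(R) = R (I(R) = 1*R = R)
E(x, N) = (-10 + x)/(2*N) (E(x, N) = (-10 + x)/((2*N)) = (-10 + x)*(1/(2*N)) = (-10 + x)/(2*N))
J(10) + E(I(6), 13)*49 = 6*10 + ((1/2)*(-10 + 6)/13)*49 = 60 + ((1/2)*(1/13)*(-4))*49 = 60 - 2/13*49 = 60 - 98/13 = 682/13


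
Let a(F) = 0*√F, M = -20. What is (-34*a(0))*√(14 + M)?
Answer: 0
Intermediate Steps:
a(F) = 0
(-34*a(0))*√(14 + M) = (-34*0)*√(14 - 20) = 0*√(-6) = 0*(I*√6) = 0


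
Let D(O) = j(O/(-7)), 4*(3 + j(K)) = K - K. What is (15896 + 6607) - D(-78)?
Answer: 22506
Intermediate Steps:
j(K) = -3 (j(K) = -3 + (K - K)/4 = -3 + (¼)*0 = -3 + 0 = -3)
D(O) = -3
(15896 + 6607) - D(-78) = (15896 + 6607) - 1*(-3) = 22503 + 3 = 22506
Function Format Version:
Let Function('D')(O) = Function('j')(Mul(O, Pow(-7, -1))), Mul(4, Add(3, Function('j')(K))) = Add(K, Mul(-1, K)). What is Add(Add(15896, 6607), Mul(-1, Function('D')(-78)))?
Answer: 22506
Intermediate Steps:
Function('j')(K) = -3 (Function('j')(K) = Add(-3, Mul(Rational(1, 4), Add(K, Mul(-1, K)))) = Add(-3, Mul(Rational(1, 4), 0)) = Add(-3, 0) = -3)
Function('D')(O) = -3
Add(Add(15896, 6607), Mul(-1, Function('D')(-78))) = Add(Add(15896, 6607), Mul(-1, -3)) = Add(22503, 3) = 22506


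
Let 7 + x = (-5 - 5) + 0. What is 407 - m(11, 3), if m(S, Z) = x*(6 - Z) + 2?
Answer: 456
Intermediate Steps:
x = -17 (x = -7 + ((-5 - 5) + 0) = -7 + (-10 + 0) = -7 - 10 = -17)
m(S, Z) = -100 + 17*Z (m(S, Z) = -17*(6 - Z) + 2 = (-102 + 17*Z) + 2 = -100 + 17*Z)
407 - m(11, 3) = 407 - (-100 + 17*3) = 407 - (-100 + 51) = 407 - 1*(-49) = 407 + 49 = 456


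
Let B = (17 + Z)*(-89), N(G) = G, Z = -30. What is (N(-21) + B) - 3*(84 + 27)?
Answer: 803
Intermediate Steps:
B = 1157 (B = (17 - 30)*(-89) = -13*(-89) = 1157)
(N(-21) + B) - 3*(84 + 27) = (-21 + 1157) - 3*(84 + 27) = 1136 - 3*111 = 1136 - 333 = 803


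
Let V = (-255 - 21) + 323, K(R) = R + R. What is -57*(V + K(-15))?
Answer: -969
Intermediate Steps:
K(R) = 2*R
V = 47 (V = -276 + 323 = 47)
-57*(V + K(-15)) = -57*(47 + 2*(-15)) = -57*(47 - 30) = -57*17 = -969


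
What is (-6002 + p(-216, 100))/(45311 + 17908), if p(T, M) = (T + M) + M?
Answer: -2006/21073 ≈ -0.095193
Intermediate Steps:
p(T, M) = T + 2*M (p(T, M) = (M + T) + M = T + 2*M)
(-6002 + p(-216, 100))/(45311 + 17908) = (-6002 + (-216 + 2*100))/(45311 + 17908) = (-6002 + (-216 + 200))/63219 = (-6002 - 16)*(1/63219) = -6018*1/63219 = -2006/21073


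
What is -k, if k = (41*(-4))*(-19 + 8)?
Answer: -1804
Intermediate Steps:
k = 1804 (k = -164*(-11) = 1804)
-k = -1*1804 = -1804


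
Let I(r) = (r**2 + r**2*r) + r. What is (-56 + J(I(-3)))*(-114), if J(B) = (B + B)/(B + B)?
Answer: 6270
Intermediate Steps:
I(r) = r + r**2 + r**3 (I(r) = (r**2 + r**3) + r = r + r**2 + r**3)
J(B) = 1 (J(B) = (2*B)/((2*B)) = (2*B)*(1/(2*B)) = 1)
(-56 + J(I(-3)))*(-114) = (-56 + 1)*(-114) = -55*(-114) = 6270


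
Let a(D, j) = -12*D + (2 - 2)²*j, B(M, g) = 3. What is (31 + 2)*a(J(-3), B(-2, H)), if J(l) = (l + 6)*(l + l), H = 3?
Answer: 7128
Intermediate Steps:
J(l) = 2*l*(6 + l) (J(l) = (6 + l)*(2*l) = 2*l*(6 + l))
a(D, j) = -12*D (a(D, j) = -12*D + 0²*j = -12*D + 0*j = -12*D + 0 = -12*D)
(31 + 2)*a(J(-3), B(-2, H)) = (31 + 2)*(-24*(-3)*(6 - 3)) = 33*(-24*(-3)*3) = 33*(-12*(-18)) = 33*216 = 7128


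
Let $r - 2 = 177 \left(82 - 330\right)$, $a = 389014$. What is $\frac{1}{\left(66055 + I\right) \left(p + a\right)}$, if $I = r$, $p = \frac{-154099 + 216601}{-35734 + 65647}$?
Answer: $\frac{9971}{85959847003908} \approx 1.16 \cdot 10^{-10}$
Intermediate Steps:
$p = \frac{20834}{9971}$ ($p = \frac{62502}{29913} = 62502 \cdot \frac{1}{29913} = \frac{20834}{9971} \approx 2.0895$)
$r = -43894$ ($r = 2 + 177 \left(82 - 330\right) = 2 + 177 \left(-248\right) = 2 - 43896 = -43894$)
$I = -43894$
$\frac{1}{\left(66055 + I\right) \left(p + a\right)} = \frac{1}{\left(66055 - 43894\right) \left(\frac{20834}{9971} + 389014\right)} = \frac{1}{22161 \cdot \frac{3878879428}{9971}} = \frac{1}{\frac{85959847003908}{9971}} = \frac{9971}{85959847003908}$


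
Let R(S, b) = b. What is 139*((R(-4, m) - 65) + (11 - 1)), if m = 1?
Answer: -7506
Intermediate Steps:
139*((R(-4, m) - 65) + (11 - 1)) = 139*((1 - 65) + (11 - 1)) = 139*(-64 + 10) = 139*(-54) = -7506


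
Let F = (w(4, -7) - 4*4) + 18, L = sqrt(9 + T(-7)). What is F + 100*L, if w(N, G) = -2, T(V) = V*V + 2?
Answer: 200*sqrt(15) ≈ 774.60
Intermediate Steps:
T(V) = 2 + V**2 (T(V) = V**2 + 2 = 2 + V**2)
L = 2*sqrt(15) (L = sqrt(9 + (2 + (-7)**2)) = sqrt(9 + (2 + 49)) = sqrt(9 + 51) = sqrt(60) = 2*sqrt(15) ≈ 7.7460)
F = 0 (F = (-2 - 4*4) + 18 = (-2 - 16) + 18 = -18 + 18 = 0)
F + 100*L = 0 + 100*(2*sqrt(15)) = 0 + 200*sqrt(15) = 200*sqrt(15)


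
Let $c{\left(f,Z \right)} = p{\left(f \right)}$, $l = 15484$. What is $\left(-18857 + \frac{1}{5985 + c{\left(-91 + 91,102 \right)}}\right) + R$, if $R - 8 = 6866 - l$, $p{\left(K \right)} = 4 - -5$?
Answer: $- \frac{164637197}{5994} \approx -27467.0$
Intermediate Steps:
$p{\left(K \right)} = 9$ ($p{\left(K \right)} = 4 + 5 = 9$)
$c{\left(f,Z \right)} = 9$
$R = -8610$ ($R = 8 + \left(6866 - 15484\right) = 8 - 8618 = -8610$)
$\left(-18857 + \frac{1}{5985 + c{\left(-91 + 91,102 \right)}}\right) + R = \left(-18857 + \frac{1}{5985 + 9}\right) - 8610 = \left(-18857 + \frac{1}{5994}\right) - 8610 = - \frac{113028857}{5994} - 8610 = - \frac{164637197}{5994}$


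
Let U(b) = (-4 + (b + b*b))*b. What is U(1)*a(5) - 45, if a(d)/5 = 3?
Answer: -75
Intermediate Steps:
a(d) = 15 (a(d) = 5*3 = 15)
U(b) = b*(-4 + b + b²) (U(b) = (-4 + (b + b²))*b = (-4 + b + b²)*b = b*(-4 + b + b²))
U(1)*a(5) - 45 = (1*(-4 + 1 + 1²))*15 - 45 = (1*(-4 + 1 + 1))*15 - 45 = (1*(-2))*15 - 45 = -2*15 - 45 = -30 - 45 = -75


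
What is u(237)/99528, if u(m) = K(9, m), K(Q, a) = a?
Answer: 79/33176 ≈ 0.0023812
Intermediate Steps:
u(m) = m
u(237)/99528 = 237/99528 = 237*(1/99528) = 79/33176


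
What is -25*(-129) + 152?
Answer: 3377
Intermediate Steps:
-25*(-129) + 152 = 3225 + 152 = 3377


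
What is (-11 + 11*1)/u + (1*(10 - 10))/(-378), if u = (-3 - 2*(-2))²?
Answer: 0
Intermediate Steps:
u = 1 (u = (-3 + 4)² = 1² = 1)
(-11 + 11*1)/u + (1*(10 - 10))/(-378) = (-11 + 11*1)/1 + (1*(10 - 10))/(-378) = (-11 + 11)*1 + (1*0)*(-1/378) = 0*1 + 0*(-1/378) = 0 + 0 = 0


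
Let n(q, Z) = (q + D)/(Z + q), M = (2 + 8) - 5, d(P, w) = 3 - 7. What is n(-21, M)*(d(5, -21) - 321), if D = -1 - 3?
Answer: -8125/16 ≈ -507.81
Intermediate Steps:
d(P, w) = -4
D = -4
M = 5 (M = 10 - 5 = 5)
n(q, Z) = (-4 + q)/(Z + q) (n(q, Z) = (q - 4)/(Z + q) = (-4 + q)/(Z + q))
n(-21, M)*(d(5, -21) - 321) = ((-4 - 21)/(5 - 21))*(-4 - 321) = (-25/(-16))*(-325) = -1/16*(-25)*(-325) = (25/16)*(-325) = -8125/16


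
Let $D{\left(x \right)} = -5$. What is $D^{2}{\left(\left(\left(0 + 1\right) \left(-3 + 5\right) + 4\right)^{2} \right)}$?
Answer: $25$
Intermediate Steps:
$D^{2}{\left(\left(\left(0 + 1\right) \left(-3 + 5\right) + 4\right)^{2} \right)} = \left(-5\right)^{2} = 25$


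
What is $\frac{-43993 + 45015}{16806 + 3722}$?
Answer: $\frac{511}{10264} \approx 0.049786$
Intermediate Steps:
$\frac{-43993 + 45015}{16806 + 3722} = \frac{1022}{20528} = 1022 \cdot \frac{1}{20528} = \frac{511}{10264}$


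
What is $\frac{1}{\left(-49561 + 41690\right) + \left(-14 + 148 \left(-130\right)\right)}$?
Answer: $- \frac{1}{27125} \approx -3.6866 \cdot 10^{-5}$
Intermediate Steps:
$\frac{1}{\left(-49561 + 41690\right) + \left(-14 + 148 \left(-130\right)\right)} = \frac{1}{-7871 - 19254} = \frac{1}{-27125} = - \frac{1}{27125}$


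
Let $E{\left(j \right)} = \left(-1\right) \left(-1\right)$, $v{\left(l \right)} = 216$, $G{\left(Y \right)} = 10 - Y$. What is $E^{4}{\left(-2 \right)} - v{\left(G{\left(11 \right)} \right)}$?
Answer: $-215$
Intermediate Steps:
$E{\left(j \right)} = 1$
$E^{4}{\left(-2 \right)} - v{\left(G{\left(11 \right)} \right)} = 1^{4} - 216 = 1 - 216 = -215$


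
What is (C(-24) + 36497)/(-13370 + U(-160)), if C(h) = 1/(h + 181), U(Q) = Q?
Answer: -191001/70807 ≈ -2.6975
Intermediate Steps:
C(h) = 1/(181 + h)
(C(-24) + 36497)/(-13370 + U(-160)) = (1/(181 - 24) + 36497)/(-13370 - 160) = (1/157 + 36497)/(-13530) = (1/157 + 36497)*(-1/13530) = (5730030/157)*(-1/13530) = -191001/70807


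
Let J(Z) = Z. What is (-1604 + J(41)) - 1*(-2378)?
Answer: 815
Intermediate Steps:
(-1604 + J(41)) - 1*(-2378) = (-1604 + 41) - 1*(-2378) = -1563 + 2378 = 815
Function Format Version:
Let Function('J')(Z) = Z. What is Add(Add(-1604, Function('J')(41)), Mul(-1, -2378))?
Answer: 815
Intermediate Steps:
Add(Add(-1604, Function('J')(41)), Mul(-1, -2378)) = Add(Add(-1604, 41), Mul(-1, -2378)) = Add(-1563, 2378) = 815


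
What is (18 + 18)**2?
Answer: 1296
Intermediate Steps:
(18 + 18)**2 = 36**2 = 1296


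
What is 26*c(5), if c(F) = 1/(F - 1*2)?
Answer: 26/3 ≈ 8.6667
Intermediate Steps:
c(F) = 1/(-2 + F) (c(F) = 1/(F - 2) = 1/(-2 + F))
26*c(5) = 26/(-2 + 5) = 26/3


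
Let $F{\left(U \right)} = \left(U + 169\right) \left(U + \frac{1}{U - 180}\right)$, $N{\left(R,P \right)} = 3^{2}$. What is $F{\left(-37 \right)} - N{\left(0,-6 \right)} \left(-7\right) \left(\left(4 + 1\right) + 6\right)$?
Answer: $- \frac{909579}{217} \approx -4191.6$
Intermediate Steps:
$N{\left(R,P \right)} = 9$
$F{\left(U \right)} = \left(169 + U\right) \left(U + \frac{1}{-180 + U}\right)$
$F{\left(-37 \right)} - N{\left(0,-6 \right)} \left(-7\right) \left(\left(4 + 1\right) + 6\right) = \frac{169 + \left(-37\right)^{3} - -1125503 - 11 \left(-37\right)^{2}}{-180 - 37} - 9 \left(-7\right) \left(\left(4 + 1\right) + 6\right) = \frac{169 - 50653 + 1125503 - 15059}{-217} - - 63 \left(5 + 6\right) = - \frac{169 - 50653 + 1125503 - 15059}{217} - \left(-63\right) 11 = \left(- \frac{1}{217}\right) 1059960 - -693 = - \frac{1059960}{217} + 693 = - \frac{909579}{217}$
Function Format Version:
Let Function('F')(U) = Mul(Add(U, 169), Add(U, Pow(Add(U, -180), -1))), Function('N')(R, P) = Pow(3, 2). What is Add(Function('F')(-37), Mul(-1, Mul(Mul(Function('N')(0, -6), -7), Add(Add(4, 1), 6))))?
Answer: Rational(-909579, 217) ≈ -4191.6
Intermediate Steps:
Function('N')(R, P) = 9
Function('F')(U) = Mul(Add(169, U), Add(U, Pow(Add(-180, U), -1)))
Add(Function('F')(-37), Mul(-1, Mul(Mul(Function('N')(0, -6), -7), Add(Add(4, 1), 6)))) = Add(Mul(Pow(Add(-180, -37), -1), Add(169, Pow(-37, 3), Mul(-30419, -37), Mul(-11, Pow(-37, 2)))), Mul(-1, Mul(Mul(9, -7), Add(Add(4, 1), 6)))) = Add(Mul(Pow(-217, -1), Add(169, -50653, 1125503, Mul(-11, 1369))), Mul(-1, Mul(-63, Add(5, 6)))) = Add(Mul(Rational(-1, 217), Add(169, -50653, 1125503, -15059)), Mul(-1, Mul(-63, 11))) = Add(Mul(Rational(-1, 217), 1059960), Mul(-1, -693)) = Add(Rational(-1059960, 217), 693) = Rational(-909579, 217)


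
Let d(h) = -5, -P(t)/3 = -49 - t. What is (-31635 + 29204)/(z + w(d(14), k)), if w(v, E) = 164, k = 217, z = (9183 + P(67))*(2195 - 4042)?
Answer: 2431/17603593 ≈ 0.00013810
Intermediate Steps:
P(t) = 147 + 3*t (P(t) = -3*(-49 - t) = 147 + 3*t)
z = -17603757 (z = (9183 + (147 + 3*67))*(2195 - 4042) = (9183 + (147 + 201))*(-1847) = (9183 + 348)*(-1847) = 9531*(-1847) = -17603757)
(-31635 + 29204)/(z + w(d(14), k)) = (-31635 + 29204)/(-17603757 + 164) = -2431/(-17603593) = -2431*(-1/17603593) = 2431/17603593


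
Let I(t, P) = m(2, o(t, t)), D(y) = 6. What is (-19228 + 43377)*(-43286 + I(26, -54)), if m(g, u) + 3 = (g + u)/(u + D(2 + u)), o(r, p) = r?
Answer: -8362919445/8 ≈ -1.0454e+9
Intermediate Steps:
m(g, u) = -3 + (g + u)/(6 + u) (m(g, u) = -3 + (g + u)/(u + 6) = -3 + (g + u)/(6 + u))
I(t, P) = (-16 - 2*t)/(6 + t) (I(t, P) = (-18 + 2 - 2*t)/(6 + t) = (-16 - 2*t)/(6 + t))
(-19228 + 43377)*(-43286 + I(26, -54)) = (-19228 + 43377)*(-43286 + 2*(-8 - 1*26)/(6 + 26)) = 24149*(-43286 + 2*(-8 - 26)/32) = 24149*(-43286 + 2*(1/32)*(-34)) = 24149*(-43286 - 17/8) = 24149*(-346305/8) = -8362919445/8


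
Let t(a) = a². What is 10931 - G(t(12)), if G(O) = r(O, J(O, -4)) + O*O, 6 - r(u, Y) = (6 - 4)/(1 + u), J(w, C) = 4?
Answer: -1422593/145 ≈ -9811.0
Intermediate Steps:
r(u, Y) = 6 - 2/(1 + u) (r(u, Y) = 6 - (6 - 4)/(1 + u) = 6 - 2/(1 + u))
G(O) = O² + 2*(2 + 3*O)/(1 + O) (G(O) = 2*(2 + 3*O)/(1 + O) + O*O = 2*(2 + 3*O)/(1 + O) + O² = O² + 2*(2 + 3*O)/(1 + O))
10931 - G(t(12)) = 10931 - (4 + 6*12² + (12²)²*(1 + 12²))/(1 + 12²) = 10931 - (4 + 6*144 + 144²*(1 + 144))/(1 + 144) = 10931 - (4 + 864 + 20736*145)/145 = 10931 - (4 + 864 + 3006720)/145 = 10931 - 3007588/145 = -1422593/145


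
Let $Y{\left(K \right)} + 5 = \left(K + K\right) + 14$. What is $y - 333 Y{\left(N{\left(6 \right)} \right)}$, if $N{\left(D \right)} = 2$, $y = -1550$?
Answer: $-5879$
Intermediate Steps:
$Y{\left(K \right)} = 9 + 2 K$ ($Y{\left(K \right)} = -5 + \left(\left(K + K\right) + 14\right) = -5 + \left(2 K + 14\right) = -5 + \left(14 + 2 K\right) = 9 + 2 K$)
$y - 333 Y{\left(N{\left(6 \right)} \right)} = -1550 - 333 \left(9 + 2 \cdot 2\right) = -1550 - 333 \left(9 + 4\right) = -1550 - 4329 = -5879$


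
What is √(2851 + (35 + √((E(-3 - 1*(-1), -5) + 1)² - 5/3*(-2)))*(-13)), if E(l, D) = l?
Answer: √(21564 - 39*√39)/3 ≈ 48.672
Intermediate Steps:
√(2851 + (35 + √((E(-3 - 1*(-1), -5) + 1)² - 5/3*(-2)))*(-13)) = √(2851 + (35 + √(((-3 - 1*(-1)) + 1)² - 5/3*(-2)))*(-13)) = √(2851 + (35 + √(((-3 + 1) + 1)² - 5*⅓*(-2)))*(-13)) = √(2851 + (35 + √((-2 + 1)² - 5/3*(-2)))*(-13)) = √(2851 + (35 + √((-1)² + 10/3))*(-13)) = √(2851 + (35 + √(1 + 10/3))*(-13)) = √(2851 + (35 + √(13/3))*(-13)) = √(2851 + (35 + √39/3)*(-13)) = √(2851 + (-455 - 13*√39/3)) = √(2396 - 13*√39/3)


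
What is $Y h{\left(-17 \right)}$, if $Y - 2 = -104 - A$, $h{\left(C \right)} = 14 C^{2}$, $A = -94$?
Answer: $-32368$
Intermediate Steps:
$Y = -8$ ($Y = 2 - 10 = -8$)
$Y h{\left(-17 \right)} = - 8 \cdot 14 \left(-17\right)^{2} = - 8 \cdot 14 \cdot 289 = \left(-8\right) 4046 = -32368$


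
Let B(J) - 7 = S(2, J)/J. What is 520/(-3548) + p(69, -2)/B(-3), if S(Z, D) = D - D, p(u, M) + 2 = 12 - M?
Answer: 9734/6209 ≈ 1.5677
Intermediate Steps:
p(u, M) = 10 - M (p(u, M) = -2 + (12 - M) = 10 - M)
S(Z, D) = 0
B(J) = 7 (B(J) = 7 + 0/J = 7 + 0 = 7)
520/(-3548) + p(69, -2)/B(-3) = 520/(-3548) + (10 - 1*(-2))/7 = 520*(-1/3548) + (10 + 2)*(⅐) = -130/887 + 12*(⅐) = -130/887 + 12/7 = 9734/6209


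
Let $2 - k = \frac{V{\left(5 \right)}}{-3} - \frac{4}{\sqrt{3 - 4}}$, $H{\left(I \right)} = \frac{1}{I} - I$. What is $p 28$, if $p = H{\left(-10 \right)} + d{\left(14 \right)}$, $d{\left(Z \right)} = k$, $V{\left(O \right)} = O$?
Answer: $\frac{5698}{15} - 112 i \approx 379.87 - 112.0 i$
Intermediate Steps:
$k = \frac{11}{3} - 4 i$ ($k = 2 - \left(\frac{5}{-3} - \frac{4}{\sqrt{3 - 4}}\right) = 2 - \left(5 \left(- \frac{1}{3}\right) - \frac{4}{\sqrt{-1}}\right) = 2 - \left(- \frac{5}{3} - \frac{4}{i}\right) = 2 - \left(- \frac{5}{3} - 4 \left(- i\right)\right) = 2 - \left(- \frac{5}{3} + 4 i\right) = 2 + \left(\frac{5}{3} - 4 i\right) = \frac{11}{3} - 4 i \approx 3.6667 - 4.0 i$)
$d{\left(Z \right)} = \frac{11}{3} - 4 i$
$p = \frac{407}{30} - 4 i$ ($p = \left(\frac{1}{-10} - -10\right) + \left(\frac{11}{3} - 4 i\right) = \left(- \frac{1}{10} + 10\right) + \left(\frac{11}{3} - 4 i\right) = \frac{99}{10} + \left(\frac{11}{3} - 4 i\right) = \frac{407}{30} - 4 i \approx 13.567 - 4.0 i$)
$p 28 = \left(\frac{407}{30} - 4 i\right) 28 = \frac{5698}{15} - 112 i$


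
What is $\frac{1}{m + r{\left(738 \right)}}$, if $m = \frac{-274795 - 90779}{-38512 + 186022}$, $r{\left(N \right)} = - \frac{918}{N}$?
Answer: $- \frac{91635}{341084} \approx -0.26866$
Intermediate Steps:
$m = - \frac{5539}{2235}$ ($m = - \frac{365574}{147510} = \left(-365574\right) \frac{1}{147510} = - \frac{5539}{2235} \approx -2.4783$)
$\frac{1}{m + r{\left(738 \right)}} = \frac{1}{- \frac{5539}{2235} - \frac{918}{738}} = \frac{1}{- \frac{5539}{2235} - \frac{51}{41}} = \frac{1}{- \frac{341084}{91635}} = - \frac{91635}{341084}$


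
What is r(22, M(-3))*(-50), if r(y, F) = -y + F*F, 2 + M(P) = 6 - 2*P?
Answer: -3900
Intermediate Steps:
M(P) = 4 - 2*P (M(P) = -2 + (6 - 2*P) = 4 - 2*P)
r(y, F) = F² - y (r(y, F) = -y + F² = F² - y)
r(22, M(-3))*(-50) = ((4 - 2*(-3))² - 1*22)*(-50) = ((4 + 6)² - 22)*(-50) = (10² - 22)*(-50) = (100 - 22)*(-50) = 78*(-50) = -3900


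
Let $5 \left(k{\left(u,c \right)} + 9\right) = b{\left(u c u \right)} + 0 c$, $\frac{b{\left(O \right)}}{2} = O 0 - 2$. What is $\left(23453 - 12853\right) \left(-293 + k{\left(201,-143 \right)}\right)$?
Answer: $-3209680$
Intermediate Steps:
$b{\left(O \right)} = -4$ ($b{\left(O \right)} = 2 \left(O 0 - 2\right) = 2 \left(0 - 2\right) = 2 \left(-2\right) = -4$)
$k{\left(u,c \right)} = - \frac{49}{5}$ ($k{\left(u,c \right)} = -9 + \frac{-4 + 0 c}{5} = -9 + \frac{-4 + 0}{5} = -9 + \frac{1}{5} \left(-4\right) = -9 - \frac{4}{5} = - \frac{49}{5}$)
$\left(23453 - 12853\right) \left(-293 + k{\left(201,-143 \right)}\right) = \left(23453 - 12853\right) \left(-293 - \frac{49}{5}\right) = 10600 \left(- \frac{1514}{5}\right) = -3209680$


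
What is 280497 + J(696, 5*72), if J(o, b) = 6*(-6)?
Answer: 280461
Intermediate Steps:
J(o, b) = -36
280497 + J(696, 5*72) = 280497 - 36 = 280461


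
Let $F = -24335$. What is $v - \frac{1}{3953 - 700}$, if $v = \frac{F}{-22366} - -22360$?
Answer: $\frac{1626916670669}{72756598} \approx 22361.0$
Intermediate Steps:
$v = \frac{500128095}{22366}$ ($v = - \frac{24335}{-22366} - -22360 = \left(-24335\right) \left(- \frac{1}{22366}\right) + 22360 = \frac{24335}{22366} + 22360 = \frac{500128095}{22366} \approx 22361.0$)
$v - \frac{1}{3953 - 700} = \frac{500128095}{22366} - \frac{1}{3953 - 700} = \frac{500128095}{22366} - \frac{1}{3253} = \frac{1626916670669}{72756598}$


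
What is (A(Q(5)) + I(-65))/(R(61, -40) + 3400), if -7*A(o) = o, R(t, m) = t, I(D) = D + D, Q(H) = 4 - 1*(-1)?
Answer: -915/24227 ≈ -0.037768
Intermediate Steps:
Q(H) = 5 (Q(H) = 4 + 1 = 5)
I(D) = 2*D
A(o) = -o/7
(A(Q(5)) + I(-65))/(R(61, -40) + 3400) = (-1/7*5 + 2*(-65))/(61 + 3400) = (-5/7 - 130)/3461 = -915/7*1/3461 = -915/24227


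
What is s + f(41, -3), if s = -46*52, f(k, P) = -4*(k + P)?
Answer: -2544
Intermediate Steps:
f(k, P) = -4*P - 4*k (f(k, P) = -4*(P + k) = -4*P - 4*k)
s = -2392
s + f(41, -3) = -2392 + (-4*(-3) - 4*41) = -2392 + (12 - 164) = -2392 - 152 = -2544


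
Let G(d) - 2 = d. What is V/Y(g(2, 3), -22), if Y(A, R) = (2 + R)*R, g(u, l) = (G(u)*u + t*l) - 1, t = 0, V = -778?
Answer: -389/220 ≈ -1.7682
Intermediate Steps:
G(d) = 2 + d
g(u, l) = -1 + u*(2 + u) (g(u, l) = ((2 + u)*u + 0*l) - 1 = (u*(2 + u) + 0) - 1 = u*(2 + u) - 1 = -1 + u*(2 + u))
Y(A, R) = R*(2 + R)
V/Y(g(2, 3), -22) = -778*(-1/(22*(2 - 22))) = -778/((-22*(-20))) = -778/440 = -778*1/440 = -389/220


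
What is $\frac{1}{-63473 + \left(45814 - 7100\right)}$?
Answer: $- \frac{1}{24759} \approx -4.0389 \cdot 10^{-5}$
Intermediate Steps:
$\frac{1}{-63473 + \left(45814 - 7100\right)} = \frac{1}{-63473 + 38714} = \frac{1}{-24759} = - \frac{1}{24759}$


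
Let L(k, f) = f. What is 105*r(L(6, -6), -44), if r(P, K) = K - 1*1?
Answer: -4725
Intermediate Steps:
r(P, K) = -1 + K (r(P, K) = K - 1 = -1 + K)
105*r(L(6, -6), -44) = 105*(-1 - 44) = 105*(-45) = -4725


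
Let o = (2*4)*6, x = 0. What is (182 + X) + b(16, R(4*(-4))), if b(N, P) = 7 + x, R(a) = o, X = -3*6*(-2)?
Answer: 225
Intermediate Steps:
X = 36 (X = -18*(-2) = 36)
o = 48 (o = 8*6 = 48)
R(a) = 48
b(N, P) = 7 (b(N, P) = 7 + 0 = 7)
(182 + X) + b(16, R(4*(-4))) = (182 + 36) + 7 = 218 + 7 = 225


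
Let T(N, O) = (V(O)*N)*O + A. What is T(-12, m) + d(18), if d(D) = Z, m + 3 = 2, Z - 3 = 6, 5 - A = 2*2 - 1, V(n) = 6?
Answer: 83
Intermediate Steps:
A = 2 (A = 5 - (2*2 - 1) = 5 - (4 - 1) = 5 - 1*3 = 5 - 3 = 2)
Z = 9 (Z = 3 + 6 = 9)
m = -1 (m = -3 + 2 = -1)
d(D) = 9
T(N, O) = 2 + 6*N*O (T(N, O) = (6*N)*O + 2 = 6*N*O + 2 = 2 + 6*N*O)
T(-12, m) + d(18) = (2 + 6*(-12)*(-1)) + 9 = (2 + 72) + 9 = 74 + 9 = 83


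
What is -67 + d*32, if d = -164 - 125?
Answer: -9315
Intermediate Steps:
d = -289
-67 + d*32 = -67 - 289*32 = -67 - 9248 = -9315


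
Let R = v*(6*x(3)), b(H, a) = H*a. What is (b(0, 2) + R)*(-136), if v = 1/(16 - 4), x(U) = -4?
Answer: 272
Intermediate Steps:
v = 1/12 ≈ 0.083333
R = -2 (R = (6*(-4))/12 = (1/12)*(-24) = -2)
(b(0, 2) + R)*(-136) = (0*2 - 2)*(-136) = (0 - 2)*(-136) = -2*(-136) = 272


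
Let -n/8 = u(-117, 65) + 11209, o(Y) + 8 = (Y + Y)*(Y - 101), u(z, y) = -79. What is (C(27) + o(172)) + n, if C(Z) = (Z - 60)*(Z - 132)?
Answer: -61159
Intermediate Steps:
C(Z) = (-132 + Z)*(-60 + Z) (C(Z) = (-60 + Z)*(-132 + Z) = (-132 + Z)*(-60 + Z))
o(Y) = -8 + 2*Y*(-101 + Y) (o(Y) = -8 + (Y + Y)*(Y - 101) = -8 + (2*Y)*(-101 + Y) = -8 + 2*Y*(-101 + Y))
n = -89040 (n = -8*(-79 + 11209) = -8*11130 = -89040)
(C(27) + o(172)) + n = ((7920 + 27**2 - 192*27) + (-8 - 202*172 + 2*172**2)) - 89040 = ((7920 + 729 - 5184) + (-8 - 34744 + 2*29584)) - 89040 = (3465 + (-8 - 34744 + 59168)) - 89040 = (3465 + 24416) - 89040 = 27881 - 89040 = -61159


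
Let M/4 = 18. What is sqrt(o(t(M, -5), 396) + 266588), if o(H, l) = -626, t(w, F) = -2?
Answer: sqrt(265962) ≈ 515.71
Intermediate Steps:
M = 72 (M = 4*18 = 72)
sqrt(o(t(M, -5), 396) + 266588) = sqrt(-626 + 266588) = sqrt(265962)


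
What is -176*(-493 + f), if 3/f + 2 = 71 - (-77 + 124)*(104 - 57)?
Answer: 46421012/535 ≈ 86768.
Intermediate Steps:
f = -3/2140 (f = 3/(-2 + (71 - (-77 + 124)*(104 - 57))) = 3/(-2 + (71 - 47*47)) = 3/(-2 + (71 - 1*2209)) = 3/(-2 + (71 - 2209)) = 3/(-2 - 2138) = 3/(-2140) = 3*(-1/2140) = -3/2140 ≈ -0.0014019)
-176*(-493 + f) = -176*(-493 - 3/2140) = -176*(-1055023/2140) = 46421012/535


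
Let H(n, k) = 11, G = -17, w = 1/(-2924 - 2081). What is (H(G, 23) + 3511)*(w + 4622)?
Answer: 81474809898/5005 ≈ 1.6279e+7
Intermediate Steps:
w = -1/5005 (w = 1/(-5005) = -1/5005 ≈ -0.00019980)
(H(G, 23) + 3511)*(w + 4622) = (11 + 3511)*(-1/5005 + 4622) = 3522*(23133109/5005) = 81474809898/5005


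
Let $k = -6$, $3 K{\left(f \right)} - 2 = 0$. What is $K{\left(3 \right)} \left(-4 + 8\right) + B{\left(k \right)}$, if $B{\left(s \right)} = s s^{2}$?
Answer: $- \frac{640}{3} \approx -213.33$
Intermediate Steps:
$K{\left(f \right)} = \frac{2}{3}$ ($K{\left(f \right)} = \frac{2}{3} + \frac{1}{3} \cdot 0 = \frac{2}{3} + 0 = \frac{2}{3}$)
$B{\left(s \right)} = s^{3}$
$K{\left(3 \right)} \left(-4 + 8\right) + B{\left(k \right)} = \frac{2 \left(-4 + 8\right)}{3} + \left(-6\right)^{3} = \frac{2}{3} \cdot 4 - 216 = \frac{8}{3} - 216 = - \frac{640}{3}$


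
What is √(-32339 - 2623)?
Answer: I*√34962 ≈ 186.98*I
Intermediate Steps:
√(-32339 - 2623) = √(-34962) = I*√34962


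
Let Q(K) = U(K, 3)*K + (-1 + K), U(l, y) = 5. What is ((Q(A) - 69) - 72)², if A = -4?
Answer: 27556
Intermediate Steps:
Q(K) = -1 + 6*K (Q(K) = 5*K + (-1 + K) = -1 + 6*K)
((Q(A) - 69) - 72)² = (((-1 + 6*(-4)) - 69) - 72)² = (((-1 - 24) - 69) - 72)² = ((-25 - 69) - 72)² = (-94 - 72)² = (-166)² = 27556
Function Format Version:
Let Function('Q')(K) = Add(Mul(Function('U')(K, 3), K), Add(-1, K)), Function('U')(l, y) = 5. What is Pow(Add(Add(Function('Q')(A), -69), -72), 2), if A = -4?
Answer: 27556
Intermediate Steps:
Function('Q')(K) = Add(-1, Mul(6, K)) (Function('Q')(K) = Add(Mul(5, K), Add(-1, K)) = Add(-1, Mul(6, K)))
Pow(Add(Add(Function('Q')(A), -69), -72), 2) = Pow(Add(Add(Add(-1, Mul(6, -4)), -69), -72), 2) = Pow(Add(Add(Add(-1, -24), -69), -72), 2) = Pow(Add(Add(-25, -69), -72), 2) = Pow(Add(-94, -72), 2) = Pow(-166, 2) = 27556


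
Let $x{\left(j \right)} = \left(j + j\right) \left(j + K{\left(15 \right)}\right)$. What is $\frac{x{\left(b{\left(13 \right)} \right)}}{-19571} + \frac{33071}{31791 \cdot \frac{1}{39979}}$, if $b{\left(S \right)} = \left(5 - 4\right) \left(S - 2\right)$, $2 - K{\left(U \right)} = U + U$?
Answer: $\frac{25875721646473}{622181661} \approx 41589.0$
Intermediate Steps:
$K{\left(U \right)} = 2 - 2 U$ ($K{\left(U \right)} = 2 - \left(U + U\right) = 2 - 2 U$)
$b{\left(S \right)} = -2 + S$ ($b{\left(S \right)} = 1 \left(-2 + S\right) = -2 + S$)
$x{\left(j \right)} = 2 j \left(-28 + j\right)$ ($x{\left(j \right)} = \left(j + j\right) \left(j + \left(2 - 30\right)\right) = 2 j \left(j + \left(2 - 30\right)\right) = 2 j \left(j - 28\right) = 2 j \left(-28 + j\right)$)
$\frac{x{\left(b{\left(13 \right)} \right)}}{-19571} + \frac{33071}{31791 \cdot \frac{1}{39979}} = \frac{2 \left(-2 + 13\right) \left(-28 + \left(-2 + 13\right)\right)}{-19571} + \frac{33071}{31791 \cdot \frac{1}{39979}} = 2 \cdot 11 \left(-28 + 11\right) \left(- \frac{1}{19571}\right) + \frac{33071}{31791 \cdot \frac{1}{39979}} = 2 \cdot 11 \left(-17\right) \left(- \frac{1}{19571}\right) + \frac{33071}{\frac{31791}{39979}} = \left(-374\right) \left(- \frac{1}{19571}\right) + 33071 \cdot \frac{39979}{31791} = \frac{374}{19571} + \frac{1322145509}{31791} = \frac{25875721646473}{622181661}$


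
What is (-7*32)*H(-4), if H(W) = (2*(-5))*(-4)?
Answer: -8960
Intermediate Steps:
H(W) = 40 (H(W) = -10*(-4) = 40)
(-7*32)*H(-4) = -7*32*40 = -224*40 = -8960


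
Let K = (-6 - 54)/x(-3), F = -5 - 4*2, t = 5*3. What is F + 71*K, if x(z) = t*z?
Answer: 245/3 ≈ 81.667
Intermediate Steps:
t = 15
x(z) = 15*z
F = -13 (F = -5 - 8 = -13)
K = 4/3 (K = (-6 - 54)/((15*(-3))) = -60/(-45) = -60*(-1/45) = 4/3 ≈ 1.3333)
F + 71*K = -13 + 71*(4/3) = -13 + 284/3 = 245/3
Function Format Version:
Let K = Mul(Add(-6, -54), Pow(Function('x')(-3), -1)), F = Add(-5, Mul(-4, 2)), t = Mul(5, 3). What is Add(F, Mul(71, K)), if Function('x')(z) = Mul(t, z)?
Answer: Rational(245, 3) ≈ 81.667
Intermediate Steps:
t = 15
Function('x')(z) = Mul(15, z)
F = -13 (F = Add(-5, -8) = -13)
K = Rational(4, 3) (K = Mul(Add(-6, -54), Pow(Mul(15, -3), -1)) = Mul(-60, Pow(-45, -1)) = Mul(-60, Rational(-1, 45)) = Rational(4, 3) ≈ 1.3333)
Add(F, Mul(71, K)) = Add(-13, Mul(71, Rational(4, 3))) = Add(-13, Rational(284, 3)) = Rational(245, 3)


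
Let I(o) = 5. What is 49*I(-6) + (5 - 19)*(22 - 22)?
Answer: 245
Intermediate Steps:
49*I(-6) + (5 - 19)*(22 - 22) = 49*5 + (5 - 19)*(22 - 22) = 245 - 14*0 = 245 + 0 = 245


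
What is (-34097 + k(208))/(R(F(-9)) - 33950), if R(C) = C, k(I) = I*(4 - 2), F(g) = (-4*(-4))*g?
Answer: 33681/34094 ≈ 0.98789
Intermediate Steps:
F(g) = 16*g
k(I) = 2*I (k(I) = I*2 = 2*I)
(-34097 + k(208))/(R(F(-9)) - 33950) = (-34097 + 2*208)/(16*(-9) - 33950) = (-34097 + 416)/(-144 - 33950) = -33681/(-34094) = -33681*(-1/34094) = 33681/34094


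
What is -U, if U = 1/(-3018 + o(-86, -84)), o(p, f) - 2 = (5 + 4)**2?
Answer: 1/2935 ≈ 0.00034072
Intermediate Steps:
o(p, f) = 83 (o(p, f) = 2 + (5 + 4)**2 = 2 + 9**2 = 2 + 81 = 83)
U = -1/2935 (U = 1/(-3018 + 83) = 1/(-2935) = -1/2935 ≈ -0.00034072)
-U = -1*(-1/2935) = 1/2935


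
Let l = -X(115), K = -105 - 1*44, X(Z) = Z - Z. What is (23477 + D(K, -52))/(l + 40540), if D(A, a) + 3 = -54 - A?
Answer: 23569/40540 ≈ 0.58138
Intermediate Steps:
X(Z) = 0
K = -149 (K = -105 - 44 = -149)
l = 0 (l = -1*0 = 0)
D(A, a) = -57 - A (D(A, a) = -3 + (-54 - A) = -57 - A)
(23477 + D(K, -52))/(l + 40540) = (23477 + (-57 - 1*(-149)))/(0 + 40540) = (23477 + (-57 + 149))/40540 = (23477 + 92)*(1/40540) = 23569*(1/40540) = 23569/40540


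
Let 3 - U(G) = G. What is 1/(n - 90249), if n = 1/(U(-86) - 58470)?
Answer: -58381/5268826870 ≈ -1.1080e-5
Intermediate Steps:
U(G) = 3 - G
n = -1/58381 (n = 1/((3 - 1*(-86)) - 58470) = 1/((3 + 86) - 58470) = 1/(89 - 58470) = 1/(-58381) = -1/58381 ≈ -1.7129e-5)
1/(n - 90249) = 1/(-1/58381 - 90249) = 1/(-5268826870/58381) = -58381/5268826870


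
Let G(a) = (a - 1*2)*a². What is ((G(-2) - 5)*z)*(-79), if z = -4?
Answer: -6636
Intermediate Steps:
G(a) = a²*(-2 + a) (G(a) = (a - 2)*a² = (-2 + a)*a² = a²*(-2 + a))
((G(-2) - 5)*z)*(-79) = (((-2)²*(-2 - 2) - 5)*(-4))*(-79) = ((4*(-4) - 5)*(-4))*(-79) = ((-16 - 5)*(-4))*(-79) = -21*(-4)*(-79) = 84*(-79) = -6636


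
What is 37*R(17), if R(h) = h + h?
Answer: 1258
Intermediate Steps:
R(h) = 2*h
37*R(17) = 37*(2*17) = 37*34 = 1258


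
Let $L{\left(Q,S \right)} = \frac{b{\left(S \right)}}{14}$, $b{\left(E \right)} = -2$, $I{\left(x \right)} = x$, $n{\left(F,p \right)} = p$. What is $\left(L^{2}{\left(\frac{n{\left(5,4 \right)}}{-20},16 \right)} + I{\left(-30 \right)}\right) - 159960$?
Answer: $- \frac{7839509}{49} \approx -1.5999 \cdot 10^{5}$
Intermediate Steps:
$L{\left(Q,S \right)} = - \frac{1}{7}$ ($L{\left(Q,S \right)} = - \frac{2}{14} = \left(-2\right) \frac{1}{14} = - \frac{1}{7}$)
$\left(L^{2}{\left(\frac{n{\left(5,4 \right)}}{-20},16 \right)} + I{\left(-30 \right)}\right) - 159960 = \left(\left(- \frac{1}{7}\right)^{2} - 30\right) - 159960 = \left(\frac{1}{49} - 30\right) - 159960 = - \frac{1469}{49} - 159960 = - \frac{7839509}{49}$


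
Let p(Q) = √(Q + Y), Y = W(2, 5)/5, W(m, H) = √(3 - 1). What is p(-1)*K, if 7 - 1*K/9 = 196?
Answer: -1701*I*√(25 - 5*√2)/5 ≈ -1440.5*I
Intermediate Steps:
K = -1701 (K = 63 - 9*196 = 63 - 1764 = -1701)
W(m, H) = √2
Y = √2/5 ≈ 0.28284
p(Q) = √(Q + √2/5)
p(-1)*K = (√(5*√2 + 25*(-1))/5)*(-1701) = (√(5*√2 - 25)/5)*(-1701) = (√(-25 + 5*√2)/5)*(-1701) = -1701*√(-25 + 5*√2)/5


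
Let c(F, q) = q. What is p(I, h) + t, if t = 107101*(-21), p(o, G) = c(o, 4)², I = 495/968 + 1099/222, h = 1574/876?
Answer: -2249105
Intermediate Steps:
h = 787/438 (h = 1574*(1/876) = 787/438 ≈ 1.7968)
I = 53351/9768 (I = 495*(1/968) + 1099*(1/222) = 45/88 + 1099/222 = 53351/9768 ≈ 5.4618)
p(o, G) = 16 (p(o, G) = 4² = 16)
t = -2249121
p(I, h) + t = 16 - 2249121 = -2249105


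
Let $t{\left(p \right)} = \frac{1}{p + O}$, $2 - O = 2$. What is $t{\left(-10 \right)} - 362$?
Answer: $- \frac{3621}{10} \approx -362.1$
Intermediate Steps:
$O = 0$ ($O = 2 - 2 = 0$)
$t{\left(p \right)} = \frac{1}{p}$ ($t{\left(p \right)} = \frac{1}{p + 0} = \frac{1}{p}$)
$t{\left(-10 \right)} - 362 = \frac{1}{-10} - 362 = - \frac{1}{10} - 362 = - \frac{3621}{10}$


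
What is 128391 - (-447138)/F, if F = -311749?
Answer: 40025318721/311749 ≈ 1.2839e+5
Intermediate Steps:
128391 - (-447138)/F = 128391 - (-447138)/(-311749) = 128391 - (-447138)*(-1)/311749 = 128391 - 1*447138/311749 = 128391 - 447138/311749 = 40025318721/311749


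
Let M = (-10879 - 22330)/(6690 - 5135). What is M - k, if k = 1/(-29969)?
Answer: -995238966/46601795 ≈ -21.356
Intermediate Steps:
k = -1/29969 ≈ -3.3368e-5
M = -33209/1555 ≈ -21.356
M - k = -33209/1555 - 1*(-1/29969) = -33209/1555 + 1/29969 = -995238966/46601795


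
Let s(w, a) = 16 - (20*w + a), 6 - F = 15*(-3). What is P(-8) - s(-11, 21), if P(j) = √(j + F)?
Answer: -215 + √43 ≈ -208.44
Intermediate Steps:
F = 51 (F = 6 - 15*(-3) = 6 - 1*(-45) = 6 + 45 = 51)
s(w, a) = 16 - a - 20*w (s(w, a) = 16 - (a + 20*w) = 16 + (-a - 20*w) = 16 - a - 20*w)
P(j) = √(51 + j) (P(j) = √(j + 51) = √(51 + j))
P(-8) - s(-11, 21) = √(51 - 8) - (16 - 1*21 - 20*(-11)) = √43 - (16 - 21 + 220) = √43 - 1*215 = √43 - 215 = -215 + √43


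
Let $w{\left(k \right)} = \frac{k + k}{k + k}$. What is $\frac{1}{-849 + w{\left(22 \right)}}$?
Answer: $- \frac{1}{848} \approx -0.0011792$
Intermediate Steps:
$w{\left(k \right)} = 1$ ($w{\left(k \right)} = \frac{2 k}{2 k} = 2 k \frac{1}{2 k} = 1$)
$\frac{1}{-849 + w{\left(22 \right)}} = \frac{1}{-849 + 1} = \frac{1}{-848} = - \frac{1}{848}$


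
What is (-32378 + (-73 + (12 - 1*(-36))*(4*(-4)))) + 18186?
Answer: -15033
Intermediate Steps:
(-32378 + (-73 + (12 - 1*(-36))*(4*(-4)))) + 18186 = (-32378 + (-73 + (12 + 36)*(-16))) + 18186 = (-32378 + (-73 + 48*(-16))) + 18186 = (-32378 + (-73 - 768)) + 18186 = (-32378 - 841) + 18186 = -33219 + 18186 = -15033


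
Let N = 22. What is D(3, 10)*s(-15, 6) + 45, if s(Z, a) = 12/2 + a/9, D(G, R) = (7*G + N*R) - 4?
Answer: 1625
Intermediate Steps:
D(G, R) = -4 + 7*G + 22*R (D(G, R) = (7*G + 22*R) - 4 = -4 + 7*G + 22*R)
s(Z, a) = 6 + a/9 (s(Z, a) = 12*(1/2) + a*(1/9) = 6 + a/9)
D(3, 10)*s(-15, 6) + 45 = (-4 + 7*3 + 22*10)*(6 + (1/9)*6) + 45 = (-4 + 21 + 220)*(6 + 2/3) + 45 = 237*(20/3) + 45 = 1580 + 45 = 1625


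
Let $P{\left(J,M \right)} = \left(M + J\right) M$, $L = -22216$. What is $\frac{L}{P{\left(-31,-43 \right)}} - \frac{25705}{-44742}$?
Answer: $- \frac{456097481}{71184522} \approx -6.4073$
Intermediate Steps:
$P{\left(J,M \right)} = M \left(J + M\right)$ ($P{\left(J,M \right)} = \left(J + M\right) M = M \left(J + M\right)$)
$\frac{L}{P{\left(-31,-43 \right)}} - \frac{25705}{-44742} = - \frac{22216}{\left(-43\right) \left(-31 - 43\right)} - \frac{25705}{-44742} = - \frac{22216}{\left(-43\right) \left(-74\right)} - - \frac{25705}{44742} = - \frac{22216}{3182} + \frac{25705}{44742} = \left(-22216\right) \frac{1}{3182} + \frac{25705}{44742} = - \frac{11108}{1591} + \frac{25705}{44742} = - \frac{456097481}{71184522}$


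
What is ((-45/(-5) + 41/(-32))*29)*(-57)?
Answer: -408291/32 ≈ -12759.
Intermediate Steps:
((-45/(-5) + 41/(-32))*29)*(-57) = ((-45*(-⅕) + 41*(-1/32))*29)*(-57) = ((9 - 41/32)*29)*(-57) = ((247/32)*29)*(-57) = (7163/32)*(-57) = -408291/32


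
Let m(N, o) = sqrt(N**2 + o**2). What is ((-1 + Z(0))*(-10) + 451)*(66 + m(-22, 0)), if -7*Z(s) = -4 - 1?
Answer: 279576/7 ≈ 39939.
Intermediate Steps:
Z(s) = 5/7 (Z(s) = -(-4 - 1)/7 = -1/7*(-5) = 5/7)
((-1 + Z(0))*(-10) + 451)*(66 + m(-22, 0)) = ((-1 + 5/7)*(-10) + 451)*(66 + sqrt((-22)**2 + 0**2)) = (-2/7*(-10) + 451)*(66 + sqrt(484 + 0)) = (20/7 + 451)*(66 + sqrt(484)) = 3177*(66 + 22)/7 = (3177/7)*88 = 279576/7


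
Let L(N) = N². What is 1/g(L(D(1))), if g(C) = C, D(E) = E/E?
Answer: 1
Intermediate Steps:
D(E) = 1
1/g(L(D(1))) = 1/(1²) = 1/1 = 1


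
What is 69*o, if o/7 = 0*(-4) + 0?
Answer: 0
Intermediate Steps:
o = 0 (o = 7*(0*(-4) + 0) = 7*(0 + 0) = 7*0 = 0)
69*o = 69*0 = 0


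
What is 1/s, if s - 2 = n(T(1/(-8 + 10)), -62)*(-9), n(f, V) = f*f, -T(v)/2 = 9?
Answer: -1/2914 ≈ -0.00034317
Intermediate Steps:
T(v) = -18 (T(v) = -2*9 = -18)
n(f, V) = f**2
s = -2914 (s = 2 + (-18)**2*(-9) = 2 + 324*(-9) = 2 - 2916 = -2914)
1/s = 1/(-2914) = -1/2914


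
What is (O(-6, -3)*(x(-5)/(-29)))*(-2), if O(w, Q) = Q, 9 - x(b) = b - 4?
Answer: -108/29 ≈ -3.7241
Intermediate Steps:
x(b) = 13 - b (x(b) = 9 - (b - 4) = 9 - (-4 + b) = 9 + (4 - b) = 13 - b)
(O(-6, -3)*(x(-5)/(-29)))*(-2) = -3*(13 - 1*(-5))/(-29)*(-2) = -3*(13 + 5)*(-1)/29*(-2) = -54*(-1)/29*(-2) = -3*(-18/29)*(-2) = (54/29)*(-2) = -108/29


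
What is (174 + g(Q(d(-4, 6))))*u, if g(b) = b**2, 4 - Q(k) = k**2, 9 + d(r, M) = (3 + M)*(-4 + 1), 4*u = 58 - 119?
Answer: -50917859/2 ≈ -2.5459e+7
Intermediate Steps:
u = -61/4 (u = (58 - 119)/4 = (1/4)*(-61) = -61/4 ≈ -15.250)
d(r, M) = -18 - 3*M (d(r, M) = -9 + (3 + M)*(-4 + 1) = -9 + (3 + M)*(-3) = -9 + (-9 - 3*M) = -18 - 3*M)
Q(k) = 4 - k**2
(174 + g(Q(d(-4, 6))))*u = (174 + (4 - (-18 - 3*6)**2)**2)*(-61/4) = (174 + (4 - (-18 - 18)**2)**2)*(-61/4) = (174 + (4 - 1*(-36)**2)**2)*(-61/4) = (174 + (4 - 1*1296)**2)*(-61/4) = (174 + (4 - 1296)**2)*(-61/4) = (174 + (-1292)**2)*(-61/4) = (174 + 1669264)*(-61/4) = 1669438*(-61/4) = -50917859/2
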